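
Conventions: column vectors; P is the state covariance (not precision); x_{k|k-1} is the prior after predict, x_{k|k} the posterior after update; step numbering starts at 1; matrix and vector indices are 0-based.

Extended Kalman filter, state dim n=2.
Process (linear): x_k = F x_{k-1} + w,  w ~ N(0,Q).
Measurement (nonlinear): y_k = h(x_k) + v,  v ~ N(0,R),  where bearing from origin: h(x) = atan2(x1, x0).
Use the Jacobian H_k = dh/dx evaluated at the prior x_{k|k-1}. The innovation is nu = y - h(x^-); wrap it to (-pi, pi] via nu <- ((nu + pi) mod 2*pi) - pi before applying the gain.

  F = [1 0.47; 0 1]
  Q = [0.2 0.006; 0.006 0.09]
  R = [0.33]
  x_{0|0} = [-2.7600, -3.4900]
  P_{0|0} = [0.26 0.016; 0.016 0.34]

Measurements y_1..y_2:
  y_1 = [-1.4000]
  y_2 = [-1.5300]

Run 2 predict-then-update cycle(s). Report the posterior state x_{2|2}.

step 1: x^-=[-4.4003, -3.4900]  P^-=[0.5501 0.1818; 0.1818 0.4300]  H_jac=[0.1106 -0.1395]  S=[0.3395]  K=[0.1046; -0.1174]  nu=[1.0711]  x^+=[-4.2883, -3.6158]  P^+=[0.5464 0.1860; 0.1860 0.4253]
step 2: x^-=[-5.9877, -3.6158]  P^-=[1.0152 0.3919; 0.3919 0.5153]  H_jac=[0.0739 -0.1224]  S=[0.3362]  K=[0.0805; -0.1015]  nu=[1.0683]  x^+=[-5.9017, -3.7242]  P^+=[1.0130 0.3946; 0.3946 0.5119]

x_post = [-5.9017, -3.7242]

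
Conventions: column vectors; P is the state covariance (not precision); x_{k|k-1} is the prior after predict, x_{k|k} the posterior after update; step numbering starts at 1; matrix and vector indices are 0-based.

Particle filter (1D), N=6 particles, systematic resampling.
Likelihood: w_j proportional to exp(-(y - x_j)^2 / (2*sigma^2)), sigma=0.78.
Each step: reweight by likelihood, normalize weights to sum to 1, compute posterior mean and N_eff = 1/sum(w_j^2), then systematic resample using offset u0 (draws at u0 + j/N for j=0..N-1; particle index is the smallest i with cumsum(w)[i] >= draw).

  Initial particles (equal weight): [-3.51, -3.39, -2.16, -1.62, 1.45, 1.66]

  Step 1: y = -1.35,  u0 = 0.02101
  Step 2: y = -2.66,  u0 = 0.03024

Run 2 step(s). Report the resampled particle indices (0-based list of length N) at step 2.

resampled_idx = [0, 1, 1, 2, 3, 4]

step 1: w=[0.0137, 0.0207, 0.3688, 0.5955, 0.0010, 0.0004]  mean=-1.8773  Neff=2.0357  idx=[1, 2, 2, 3, 3, 3]
step 2: w=[0.1840, 0.2322, 0.2322, 0.1172, 0.1172, 0.1172]  mean=-2.1964  Neff=5.4679  idx=[0, 1, 1, 2, 3, 4]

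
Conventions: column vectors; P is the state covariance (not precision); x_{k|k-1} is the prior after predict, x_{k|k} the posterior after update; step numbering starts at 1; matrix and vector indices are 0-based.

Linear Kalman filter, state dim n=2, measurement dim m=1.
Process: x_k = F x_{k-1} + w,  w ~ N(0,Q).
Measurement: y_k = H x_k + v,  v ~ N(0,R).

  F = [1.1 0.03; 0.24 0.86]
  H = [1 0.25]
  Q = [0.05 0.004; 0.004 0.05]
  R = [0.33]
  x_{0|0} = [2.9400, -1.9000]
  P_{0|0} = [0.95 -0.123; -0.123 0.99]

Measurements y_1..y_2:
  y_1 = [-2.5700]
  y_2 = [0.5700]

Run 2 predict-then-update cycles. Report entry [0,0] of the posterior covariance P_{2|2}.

P_post[0,0] = 0.1851

step 1: x^-=[3.1770, -0.9284]  P^-=[1.1923 0.1631; 0.1631 0.7861]  S=[1.6530]  K=[0.7460; 0.2176]  nu=[-5.5149]  x^+=[-0.9369, -2.1283]  P^+=[0.2725 -0.1052; -0.1052 0.7079]
step 2: x^-=[-1.0945, -2.0552]  P^-=[0.3734 -0.0061; -0.0061 0.5458]  S=[0.7345]  K=[0.5063; 0.1775]  nu=[2.1783]  x^+=[0.0084, -1.6684]  P^+=[0.1851 -0.0721; -0.0721 0.5227]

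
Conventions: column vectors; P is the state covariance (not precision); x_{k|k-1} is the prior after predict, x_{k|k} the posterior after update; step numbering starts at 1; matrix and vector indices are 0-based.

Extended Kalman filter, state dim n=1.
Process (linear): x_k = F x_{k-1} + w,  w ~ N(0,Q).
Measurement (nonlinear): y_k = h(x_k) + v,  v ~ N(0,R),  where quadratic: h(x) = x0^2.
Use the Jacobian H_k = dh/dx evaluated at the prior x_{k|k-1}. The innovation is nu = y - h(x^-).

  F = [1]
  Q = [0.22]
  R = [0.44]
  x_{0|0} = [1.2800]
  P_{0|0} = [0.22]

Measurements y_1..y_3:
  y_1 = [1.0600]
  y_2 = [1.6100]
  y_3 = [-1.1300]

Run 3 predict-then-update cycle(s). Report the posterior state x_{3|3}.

x_post = [0.3735]

step 1: x^-=[1.2800]  P^-=[0.4400]  H_jac=[2.5600]  S=[3.3236]  K=[0.3389]  nu=[-0.5784]  x^+=[1.0840]  P^+=[0.0583]
step 2: x^-=[1.0840]  P^-=[0.2783]  H_jac=[2.1679]  S=[1.7478]  K=[0.3451]  nu=[0.4350]  x^+=[1.2341]  P^+=[0.0700]
step 3: x^-=[1.2341]  P^-=[0.2900]  H_jac=[2.4682]  S=[2.2070]  K=[0.3244]  nu=[-2.6530]  x^+=[0.3735]  P^+=[0.0578]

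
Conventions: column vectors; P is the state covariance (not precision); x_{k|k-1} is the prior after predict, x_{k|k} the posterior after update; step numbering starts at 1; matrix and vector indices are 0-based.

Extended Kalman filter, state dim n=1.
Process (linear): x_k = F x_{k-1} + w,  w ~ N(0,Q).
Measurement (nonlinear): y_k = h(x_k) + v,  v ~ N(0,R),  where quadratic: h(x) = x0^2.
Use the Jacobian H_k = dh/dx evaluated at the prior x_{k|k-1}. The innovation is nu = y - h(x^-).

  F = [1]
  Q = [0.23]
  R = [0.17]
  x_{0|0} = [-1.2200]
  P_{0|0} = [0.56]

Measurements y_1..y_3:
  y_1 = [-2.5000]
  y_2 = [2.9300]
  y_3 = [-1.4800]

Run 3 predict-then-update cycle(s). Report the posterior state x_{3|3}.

step 1: x^-=[-1.2200]  P^-=[0.7900]  H_jac=[-2.4400]  S=[4.8733]  K=[-0.3955]  nu=[-3.9884]  x^+=[0.3576]  P^+=[0.0276]
step 2: x^-=[0.3576]  P^-=[0.2576]  H_jac=[0.7151]  S=[0.3017]  K=[0.6105]  nu=[2.8021]  x^+=[2.0682]  P^+=[0.1451]
step 3: x^-=[2.0682]  P^-=[0.3751]  H_jac=[4.1364]  S=[6.5880]  K=[0.2355]  nu=[-5.7574]  x^+=[0.7122]  P^+=[0.0097]

x_post = [0.7122]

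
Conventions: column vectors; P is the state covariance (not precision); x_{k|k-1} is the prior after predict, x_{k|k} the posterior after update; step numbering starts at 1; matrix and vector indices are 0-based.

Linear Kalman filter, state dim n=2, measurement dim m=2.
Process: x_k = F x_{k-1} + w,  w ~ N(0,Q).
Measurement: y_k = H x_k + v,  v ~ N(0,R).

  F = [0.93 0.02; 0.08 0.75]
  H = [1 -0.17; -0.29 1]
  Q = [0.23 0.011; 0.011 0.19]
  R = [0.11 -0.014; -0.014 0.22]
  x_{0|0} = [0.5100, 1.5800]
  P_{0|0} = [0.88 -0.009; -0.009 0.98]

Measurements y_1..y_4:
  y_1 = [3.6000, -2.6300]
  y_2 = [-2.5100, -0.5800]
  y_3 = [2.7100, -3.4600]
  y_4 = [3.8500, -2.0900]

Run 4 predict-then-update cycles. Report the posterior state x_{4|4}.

x_post = [3.0089, -1.2472]

step 1: x^-=[0.5059, 1.2258]  P^-=[0.9912 0.0849; 0.0849 0.7458]  S=[1.0939 -0.3392; -0.3392 0.9999]  K=[0.9277 0.1121; 0.2071 0.7915]  nu=[3.3025, -3.7091]  x^+=[3.1538, -1.0259]  P^+=[0.1078 0.0429; 0.0429 0.1837]
step 2: x^-=[2.9125, -0.5172]  P^-=[0.3249 0.0518; 0.0518 0.2992]  S=[0.4259 -0.1047; -0.1047 0.5164]  K=[0.7598 0.0719; 0.1447 0.5795]  nu=[-5.5105, 0.7818]  x^+=[-1.2180, -0.8614]  P^+=[0.0878 0.0306; 0.0306 0.1344]
step 3: x^-=[-1.1500, -0.7435]  P^-=[0.3071 0.0410; 0.0410 0.2698]  S=[0.4110 -0.1059; -0.1059 0.4919]  K=[0.7466 0.0630; 0.1305 0.5525]  nu=[3.7336, -3.0500]  x^+=[1.4452, -1.9413]  P^+=[0.0861 0.0284; 0.0284 0.1279]
step 4: x^-=[1.3052, -1.3404]  P^-=[0.3055 0.0392; 0.0392 0.2659]  S=[0.4099 -0.1067; -0.1067 0.4889]  K=[0.7452 0.0615; 0.1281 0.5487]  nu=[2.3169, -0.3711]  x^+=[3.0089, -1.2472]  P^+=[0.0859 0.0280; 0.0280 0.1270]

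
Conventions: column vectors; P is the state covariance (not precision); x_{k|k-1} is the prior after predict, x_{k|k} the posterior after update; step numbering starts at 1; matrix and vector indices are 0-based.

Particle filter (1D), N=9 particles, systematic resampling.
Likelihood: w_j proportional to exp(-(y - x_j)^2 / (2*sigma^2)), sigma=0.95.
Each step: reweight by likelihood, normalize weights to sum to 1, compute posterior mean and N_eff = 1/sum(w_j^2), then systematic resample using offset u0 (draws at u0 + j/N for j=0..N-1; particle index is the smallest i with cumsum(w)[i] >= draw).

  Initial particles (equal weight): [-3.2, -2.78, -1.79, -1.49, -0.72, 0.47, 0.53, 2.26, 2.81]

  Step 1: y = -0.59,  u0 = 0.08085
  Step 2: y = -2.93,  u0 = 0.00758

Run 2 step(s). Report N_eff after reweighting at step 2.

step 1: w=[0.0071, 0.0218, 0.1398, 0.1982, 0.3076, 0.1666, 0.1550, 0.0034, 0.0005]  mean=-0.6807  Neff=4.8607  idx=[2, 3, 3, 4, 4, 4, 5, 6, 6]
step 2: w=[0.3672, 0.2392, 0.2392, 0.0504, 0.0504, 0.0504, 0.0012, 0.0010, 0.0010]  mean=-1.4773  Neff=3.8929  idx=[0, 0, 0, 0, 1, 1, 2, 2, 4]

N_eff = 3.8929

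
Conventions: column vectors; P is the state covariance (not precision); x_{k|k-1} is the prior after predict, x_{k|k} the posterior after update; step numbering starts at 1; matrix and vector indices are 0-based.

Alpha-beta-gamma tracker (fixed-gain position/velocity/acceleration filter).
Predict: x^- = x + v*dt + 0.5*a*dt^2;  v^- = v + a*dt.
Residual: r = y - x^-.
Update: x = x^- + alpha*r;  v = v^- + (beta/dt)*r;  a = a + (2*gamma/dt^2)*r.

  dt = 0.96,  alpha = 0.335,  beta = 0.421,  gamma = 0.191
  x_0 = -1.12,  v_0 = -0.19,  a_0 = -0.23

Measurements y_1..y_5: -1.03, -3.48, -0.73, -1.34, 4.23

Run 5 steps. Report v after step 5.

v_post = 4.1282

step 1: x_pred=-1.4084  r=0.3784  x^+=-1.2816  v^+=-0.2449  a^+=-0.0732
step 2: x_pred=-1.5504  r=-1.9296  x^+=-2.1968  v^+=-1.1613  a^+=-0.8730
step 3: x_pred=-3.7139  r=2.9839  x^+=-2.7143  v^+=-0.6908  a^+=0.3639
step 4: x_pred=-3.2098  r=1.8698  x^+=-2.5834  v^+=0.4785  a^+=1.1389
step 5: x_pred=-1.5992  r=5.8292  x^+=0.3536  v^+=4.1282  a^+=3.5551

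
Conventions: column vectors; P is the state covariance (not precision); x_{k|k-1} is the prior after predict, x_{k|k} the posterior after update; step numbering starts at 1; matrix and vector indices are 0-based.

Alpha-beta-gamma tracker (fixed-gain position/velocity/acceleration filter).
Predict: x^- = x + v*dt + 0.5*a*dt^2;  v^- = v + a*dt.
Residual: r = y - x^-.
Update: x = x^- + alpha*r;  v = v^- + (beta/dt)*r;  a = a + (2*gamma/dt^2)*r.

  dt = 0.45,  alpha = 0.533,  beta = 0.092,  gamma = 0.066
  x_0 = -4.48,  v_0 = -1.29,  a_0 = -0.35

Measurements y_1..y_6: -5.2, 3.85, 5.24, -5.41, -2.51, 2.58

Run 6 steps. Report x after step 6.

step 1: x_pred=-5.0959  r=-0.1041  x^+=-5.1514  v^+=-1.4688  a^+=-0.4178
step 2: x_pred=-5.8547  r=9.7047  x^+=-0.6821  v^+=0.3273  a^+=5.9082
step 3: x_pred=0.0634  r=5.1766  x^+=2.8225  v^+=4.0443  a^+=9.2825
step 4: x_pred=5.5823  r=-10.9923  x^+=-0.2766  v^+=5.9741  a^+=2.1172
step 5: x_pred=2.6261  r=-5.1361  x^+=-0.1114  v^+=5.8768  a^+=-1.2308
step 6: x_pred=2.4085  r=0.1715  x^+=2.4999  v^+=5.3580  a^+=-1.1190

x_post = 2.4999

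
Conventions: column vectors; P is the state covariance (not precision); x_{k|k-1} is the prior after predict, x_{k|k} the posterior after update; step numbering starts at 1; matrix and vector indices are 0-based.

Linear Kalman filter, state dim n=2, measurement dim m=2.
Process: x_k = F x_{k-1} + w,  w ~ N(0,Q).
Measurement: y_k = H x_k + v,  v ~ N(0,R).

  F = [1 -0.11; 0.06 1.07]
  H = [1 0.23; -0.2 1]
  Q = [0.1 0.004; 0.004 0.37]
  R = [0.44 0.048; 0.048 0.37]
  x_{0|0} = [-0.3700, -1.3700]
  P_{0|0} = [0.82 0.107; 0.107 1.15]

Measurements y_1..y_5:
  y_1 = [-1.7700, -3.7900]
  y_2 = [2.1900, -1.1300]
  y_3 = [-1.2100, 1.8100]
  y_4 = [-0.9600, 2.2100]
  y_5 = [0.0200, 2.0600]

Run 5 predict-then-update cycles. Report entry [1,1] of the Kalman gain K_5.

K[1,1] = 0.6162

step 1: x^-=[-0.2193, -1.4881]  P^-=[0.9104 0.0316; 0.0316 1.7033]  S=[1.4550 0.2879; 0.2879 2.0971]  K=[0.6629 -0.1627; 0.1345 0.7907]  nu=[-1.2084, -2.3458]  x^+=[-0.6386, -3.5056]  P^+=[0.2776 0.0271; 0.0271 0.3045]
step 2: x^-=[-0.2530, -3.7893]  P^-=[0.3753 0.0137; 0.0137 0.7231]  S=[0.8599 0.1523; 0.1523 1.1026]  K=[0.4613 -0.1194; 0.0960 0.6400]  nu=[3.3145, 2.6087]  x^+=[0.9645, -1.8016]  P^+=[0.1934 0.0166; 0.0166 0.2448]
step 3: x^-=[1.1627, -1.8698]  P^-=[0.2927 0.0045; 0.0045 0.6531]  S=[0.7693 0.1440; 0.1440 1.0330]  K=[0.4021 -0.1084; 0.0852 0.6195]  nu=[-1.9426, 3.9124]  x^+=[-0.0423, 0.3883]  P^+=[0.1687 0.0130; 0.0130 0.2359]
step 4: x^-=[-0.0850, 0.4130]  P^-=[0.2687 0.0001; 0.0001 0.6423]  S=[0.7428 0.1421; 0.1421 1.0230]  K=[0.3820 -0.1055; 0.0811 0.6166]  nu=[-0.9699, 1.7800]  x^+=[-0.6433, 1.4318]  P^+=[0.1604 0.0114; 0.0114 0.2343]
step 5: x^-=[-0.8008, 1.4934]  P^-=[0.2607 -0.0018; -0.0018 0.6403]  S=[0.7338 0.1414; 0.1414 1.0215]  K=[0.3749 -0.1047; 0.0795 0.6162]  nu=[0.4773, 0.4064]  x^+=[-0.6644, 1.7818]  P^+=[0.1575 0.0107; 0.0107 0.2340]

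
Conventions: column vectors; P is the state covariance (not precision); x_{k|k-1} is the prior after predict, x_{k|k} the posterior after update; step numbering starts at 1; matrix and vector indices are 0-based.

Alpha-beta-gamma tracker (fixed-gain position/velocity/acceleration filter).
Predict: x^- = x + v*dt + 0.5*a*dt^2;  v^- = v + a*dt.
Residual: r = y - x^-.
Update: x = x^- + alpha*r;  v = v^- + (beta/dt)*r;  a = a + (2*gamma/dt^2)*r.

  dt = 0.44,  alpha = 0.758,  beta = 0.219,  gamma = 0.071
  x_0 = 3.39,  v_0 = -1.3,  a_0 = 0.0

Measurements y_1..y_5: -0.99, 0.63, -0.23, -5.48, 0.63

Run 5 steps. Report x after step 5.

step 1: x_pred=2.8180  r=-3.8080  x^+=-0.0685  v^+=-3.1953  a^+=-2.7931
step 2: x_pred=-1.7448  r=2.3748  x^+=0.0553  v^+=-3.2423  a^+=-1.0512
step 3: x_pred=-1.4731  r=1.2431  x^+=-0.5308  v^+=-3.0861  a^+=-0.1395
step 4: x_pred=-1.9022  r=-3.5778  x^+=-4.6142  v^+=-4.9283  a^+=-2.7637
step 5: x_pred=-7.0501  r=7.6801  x^+=-1.2286  v^+=-2.3217  a^+=2.8695

x_post = -1.2286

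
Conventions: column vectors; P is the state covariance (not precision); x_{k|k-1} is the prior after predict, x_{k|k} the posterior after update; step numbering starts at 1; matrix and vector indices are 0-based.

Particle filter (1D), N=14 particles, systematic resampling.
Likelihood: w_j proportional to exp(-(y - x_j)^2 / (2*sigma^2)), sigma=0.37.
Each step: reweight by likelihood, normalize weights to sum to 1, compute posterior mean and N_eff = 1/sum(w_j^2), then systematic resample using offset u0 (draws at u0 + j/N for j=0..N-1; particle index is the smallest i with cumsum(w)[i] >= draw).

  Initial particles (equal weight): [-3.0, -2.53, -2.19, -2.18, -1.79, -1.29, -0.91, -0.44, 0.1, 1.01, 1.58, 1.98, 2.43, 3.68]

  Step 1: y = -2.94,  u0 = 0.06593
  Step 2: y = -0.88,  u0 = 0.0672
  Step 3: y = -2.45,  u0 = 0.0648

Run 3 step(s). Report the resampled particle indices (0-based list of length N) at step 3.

step 1: w=[0.5527, 0.3031, 0.0718, 0.0679, 0.0045, 0.0000, 0.0000, 0.0000, 0.0000, 0.0000, 0.0000, 0.0000, 0.0000, 0.0000]  mean=-2.7383  Neff=2.4562  idx=[0, 0, 0, 0, 0, 0, 0, 1, 1, 1, 1, 1, 2, 3]
step 2: w=[0.0000, 0.0000, 0.0000, 0.0000, 0.0000, 0.0000, 0.0000, 0.0114, 0.0114, 0.0114, 0.0114, 0.0114, 0.4490, 0.4940]  mean=-2.2045  Neff=2.2407  idx=[12, 12, 12, 12, 12, 12, 12, 13, 13, 13, 13, 13, 13, 13]
step 3: w=[0.0721, 0.0721, 0.0721, 0.0721, 0.0721, 0.0721, 0.0721, 0.0707, 0.0707, 0.0707, 0.0707, 0.0707, 0.0707, 0.0707]  mean=-2.1850  Neff=13.9987  idx=[0, 1, 2, 3, 4, 5, 6, 7, 8, 9, 10, 11, 12, 13]

resampled_idx = [0, 1, 2, 3, 4, 5, 6, 7, 8, 9, 10, 11, 12, 13]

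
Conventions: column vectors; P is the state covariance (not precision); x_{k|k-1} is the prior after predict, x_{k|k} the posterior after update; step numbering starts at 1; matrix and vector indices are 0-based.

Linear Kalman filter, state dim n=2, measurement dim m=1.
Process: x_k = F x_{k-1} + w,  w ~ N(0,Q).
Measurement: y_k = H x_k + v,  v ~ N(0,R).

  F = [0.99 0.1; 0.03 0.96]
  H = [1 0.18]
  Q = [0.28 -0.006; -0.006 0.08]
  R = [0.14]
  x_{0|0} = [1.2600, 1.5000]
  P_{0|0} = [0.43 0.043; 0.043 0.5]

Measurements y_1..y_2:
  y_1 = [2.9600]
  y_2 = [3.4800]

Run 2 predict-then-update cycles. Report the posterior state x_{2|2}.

x_post = [3.0023, 1.8463]

step 1: x^-=[1.3974, 1.4778]  P^-=[0.7150 0.0958; 0.0958 0.5437]  S=[0.9070]  K=[0.8072; 0.2135]  nu=[1.2966]  x^+=[2.4440, 1.7546]  P^+=[0.1239 -0.0605; -0.0605 0.5023]
step 2: x^-=[2.5951, 1.7577]  P^-=[0.3945 -0.0118; -0.0118 0.5396]  S=[0.5477]  K=[0.7164; 0.1558]  nu=[0.5685]  x^+=[3.0023, 1.8463]  P^+=[0.1134 -0.0729; -0.0729 0.5263]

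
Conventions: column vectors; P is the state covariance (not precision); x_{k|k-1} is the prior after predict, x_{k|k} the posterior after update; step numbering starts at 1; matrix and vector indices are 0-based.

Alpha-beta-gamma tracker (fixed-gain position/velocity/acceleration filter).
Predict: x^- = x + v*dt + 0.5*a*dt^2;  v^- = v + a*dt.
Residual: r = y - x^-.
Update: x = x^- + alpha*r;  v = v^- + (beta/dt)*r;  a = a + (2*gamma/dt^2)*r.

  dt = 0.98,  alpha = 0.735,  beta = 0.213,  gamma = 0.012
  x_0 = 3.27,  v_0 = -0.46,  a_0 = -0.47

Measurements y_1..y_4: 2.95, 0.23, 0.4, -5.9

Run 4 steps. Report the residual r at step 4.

step 1: x_pred=2.5935  r=0.3565  x^+=2.8555  v^+=-0.8431  a^+=-0.4611
step 2: x_pred=1.8079  r=-1.5779  x^+=0.6481  v^+=-1.6379  a^+=-0.5005
step 3: x_pred=-1.1974  r=1.5974  x^+=-0.0233  v^+=-1.7813  a^+=-0.4606
step 4: x_pred=-1.9901  r=-3.9099  x^+=-4.8639  v^+=-3.0824  a^+=-0.5583

resid = -3.9099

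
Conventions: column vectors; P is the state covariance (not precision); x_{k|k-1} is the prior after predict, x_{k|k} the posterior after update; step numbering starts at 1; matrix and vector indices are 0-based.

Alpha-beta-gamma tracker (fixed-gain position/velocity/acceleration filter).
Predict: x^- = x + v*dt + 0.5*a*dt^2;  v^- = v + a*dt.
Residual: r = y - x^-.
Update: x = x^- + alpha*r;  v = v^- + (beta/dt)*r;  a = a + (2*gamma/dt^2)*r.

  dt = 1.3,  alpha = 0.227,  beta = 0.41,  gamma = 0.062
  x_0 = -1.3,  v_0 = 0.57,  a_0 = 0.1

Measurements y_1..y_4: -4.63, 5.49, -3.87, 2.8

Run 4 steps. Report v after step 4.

v_post = 0.8523

step 1: x_pred=-0.4745  r=-4.1555  x^+=-1.4178  v^+=-0.6106  a^+=-0.2049
step 2: x_pred=-2.3847  r=7.8747  x^+=-0.5971  v^+=1.6066  a^+=0.3729
step 3: x_pred=1.8065  r=-5.6765  x^+=0.5180  v^+=0.3011  a^+=-0.0436
step 4: x_pred=0.8725  r=1.9275  x^+=1.3100  v^+=0.8523  a^+=0.0978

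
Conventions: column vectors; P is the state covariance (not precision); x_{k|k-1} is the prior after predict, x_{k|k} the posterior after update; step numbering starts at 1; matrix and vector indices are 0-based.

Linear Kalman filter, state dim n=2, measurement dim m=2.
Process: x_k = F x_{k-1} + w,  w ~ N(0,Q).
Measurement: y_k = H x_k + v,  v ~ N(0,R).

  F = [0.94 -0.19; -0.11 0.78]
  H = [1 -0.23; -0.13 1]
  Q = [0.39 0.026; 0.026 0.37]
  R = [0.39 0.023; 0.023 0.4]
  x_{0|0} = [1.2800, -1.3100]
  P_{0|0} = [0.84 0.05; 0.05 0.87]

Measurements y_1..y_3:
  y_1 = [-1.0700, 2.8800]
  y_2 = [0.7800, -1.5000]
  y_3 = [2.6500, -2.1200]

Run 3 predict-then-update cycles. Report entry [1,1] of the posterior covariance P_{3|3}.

P_post[1,1] = 0.2265

step 1: x^-=[1.4521, -1.1626]  P^-=[1.1458 -0.1521; -0.1521 0.9009]  S=[1.6534 -0.4898; -0.4898 1.3598]  K=[0.7260 0.0401; -0.0187 0.6703]  nu=[-2.7895, 4.2314]  x^+=[-0.4034, 1.7260]  P^+=[0.3006 0.0718; 0.0718 0.2770]
step 2: x^-=[-0.7071, 1.3906]  P^-=[0.6399 0.0080; 0.0080 0.5299]  S=[1.0543 -0.1738; -0.1738 0.9386]  K=[0.6107 0.0330; -0.0156 0.5605]  nu=[1.8069, -2.9826]  x^+=[0.2980, -0.3093]  P^+=[0.2527 0.0601; 0.0601 0.2317]
step 3: x^-=[0.3389, -0.2740]  P^-=[0.6002 0.0109; 0.0109 0.5037]  S=[1.0119 -0.1597; -0.1597 0.9110]  K=[0.5956 0.0307; -0.0172 0.5483]  nu=[2.2481, -1.8019]  x^+=[1.6225, -1.3008]  P^+=[0.2463 0.0580; 0.0580 0.2265]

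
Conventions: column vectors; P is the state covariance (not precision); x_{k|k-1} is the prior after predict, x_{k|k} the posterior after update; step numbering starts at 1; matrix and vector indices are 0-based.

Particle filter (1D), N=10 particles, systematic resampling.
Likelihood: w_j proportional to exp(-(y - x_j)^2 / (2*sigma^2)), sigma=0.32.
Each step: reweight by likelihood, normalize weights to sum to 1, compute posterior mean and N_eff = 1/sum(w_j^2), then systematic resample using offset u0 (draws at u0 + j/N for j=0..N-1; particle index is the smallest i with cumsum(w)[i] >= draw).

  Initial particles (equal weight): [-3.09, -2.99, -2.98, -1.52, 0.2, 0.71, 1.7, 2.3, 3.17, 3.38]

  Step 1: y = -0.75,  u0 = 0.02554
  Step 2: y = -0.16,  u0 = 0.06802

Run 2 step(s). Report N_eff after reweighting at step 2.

step 1: w=[0.0000, 0.0000, 0.0000, 0.8189, 0.1806, 0.0004, 0.0000, 0.0000, 0.0000, 0.0000]  mean=-1.2084  Neff=1.4219  idx=[3, 3, 3, 3, 3, 3, 3, 3, 4, 4]
step 2: w=[0.0001, 0.0001, 0.0001, 0.0001, 0.0001, 0.0001, 0.0001, 0.0001, 0.4995, 0.4995]  mean=0.1985  Neff=2.0036  idx=[8, 8, 8, 8, 8, 9, 9, 9, 9, 9]

N_eff = 2.0036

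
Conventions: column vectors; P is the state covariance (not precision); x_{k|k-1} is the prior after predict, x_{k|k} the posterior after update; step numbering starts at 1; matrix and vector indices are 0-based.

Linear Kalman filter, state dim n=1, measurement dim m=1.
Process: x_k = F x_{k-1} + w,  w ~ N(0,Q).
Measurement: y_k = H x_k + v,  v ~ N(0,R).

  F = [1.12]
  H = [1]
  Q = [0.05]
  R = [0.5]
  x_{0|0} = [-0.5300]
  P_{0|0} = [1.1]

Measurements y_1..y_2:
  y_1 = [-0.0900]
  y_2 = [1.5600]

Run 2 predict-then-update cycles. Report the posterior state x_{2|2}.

x_post = [0.6696]

step 1: x^-=[-0.5936]  P^-=[1.4298]  S=[1.9298]  K=[0.7409]  nu=[0.5036]  x^+=[-0.2205]  P^+=[0.3705]
step 2: x^-=[-0.2469]  P^-=[0.5147]  S=[1.0147]  K=[0.5072]  nu=[1.8069]  x^+=[0.6696]  P^+=[0.2536]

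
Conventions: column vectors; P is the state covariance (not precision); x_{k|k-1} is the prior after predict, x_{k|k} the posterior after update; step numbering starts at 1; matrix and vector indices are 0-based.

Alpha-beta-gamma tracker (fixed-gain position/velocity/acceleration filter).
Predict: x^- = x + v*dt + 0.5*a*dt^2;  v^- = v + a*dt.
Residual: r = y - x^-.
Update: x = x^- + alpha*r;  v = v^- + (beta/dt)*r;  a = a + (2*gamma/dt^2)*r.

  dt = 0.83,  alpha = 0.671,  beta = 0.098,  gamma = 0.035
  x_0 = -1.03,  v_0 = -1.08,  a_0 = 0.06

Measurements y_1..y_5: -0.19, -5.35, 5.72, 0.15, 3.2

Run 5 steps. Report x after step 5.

step 1: x_pred=-1.9057  r=1.7157  x^+=-0.7545  v^+=-0.8276  a^+=0.2343
step 2: x_pred=-1.3607  r=-3.9893  x^+=-4.0375  v^+=-1.1041  a^+=-0.1710
step 3: x_pred=-5.0129  r=10.7329  x^+=2.1889  v^+=0.0212  a^+=0.9196
step 4: x_pred=2.5232  r=-2.3732  x^+=0.9308  v^+=0.5042  a^+=0.6784
step 5: x_pred=1.5829  r=1.6171  x^+=2.6680  v^+=1.2582  a^+=0.8427

x_post = 2.6680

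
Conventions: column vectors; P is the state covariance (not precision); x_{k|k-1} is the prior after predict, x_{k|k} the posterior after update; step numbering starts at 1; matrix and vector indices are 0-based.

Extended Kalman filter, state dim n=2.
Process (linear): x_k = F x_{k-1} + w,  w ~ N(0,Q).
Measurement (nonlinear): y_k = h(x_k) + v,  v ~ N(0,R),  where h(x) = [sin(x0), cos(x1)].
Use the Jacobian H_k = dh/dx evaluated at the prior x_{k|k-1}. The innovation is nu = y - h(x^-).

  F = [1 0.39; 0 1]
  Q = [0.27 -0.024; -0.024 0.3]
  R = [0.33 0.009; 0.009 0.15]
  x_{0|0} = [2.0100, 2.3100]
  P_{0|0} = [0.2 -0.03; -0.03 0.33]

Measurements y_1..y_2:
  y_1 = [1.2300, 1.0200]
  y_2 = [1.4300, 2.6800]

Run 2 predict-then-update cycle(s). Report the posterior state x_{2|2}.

x_post = [1.9125, -1.0254]

step 1: x^-=[2.9109, 2.3100]  P^-=[0.4968 0.0747; 0.0747 0.6300]  H_jac=[-0.9735 0.0000; 0.0000 -0.7390]  S=[0.8008 0.0627; 0.0627 0.4941]  K=[-0.6011 -0.0354; -0.0172 -0.9402]  nu=[1.0013, 1.6937]  x^+=[2.2490, 0.7005]  P^+=[0.2041 0.0145; 0.0145 0.1910]
step 2: x^-=[2.5222, 0.7005]  P^-=[0.5145 0.0650; 0.0650 0.4910]  H_jac=[-0.8142 0.0000; 0.0000 -0.6446]  S=[0.6711 0.0431; 0.0431 0.3540]  K=[-0.6215 -0.0427; -0.0216 -0.8914]  nu=[0.8494, 1.9155]  x^+=[1.9125, -1.0254]  P^+=[0.2524 0.0186; 0.0186 0.2077]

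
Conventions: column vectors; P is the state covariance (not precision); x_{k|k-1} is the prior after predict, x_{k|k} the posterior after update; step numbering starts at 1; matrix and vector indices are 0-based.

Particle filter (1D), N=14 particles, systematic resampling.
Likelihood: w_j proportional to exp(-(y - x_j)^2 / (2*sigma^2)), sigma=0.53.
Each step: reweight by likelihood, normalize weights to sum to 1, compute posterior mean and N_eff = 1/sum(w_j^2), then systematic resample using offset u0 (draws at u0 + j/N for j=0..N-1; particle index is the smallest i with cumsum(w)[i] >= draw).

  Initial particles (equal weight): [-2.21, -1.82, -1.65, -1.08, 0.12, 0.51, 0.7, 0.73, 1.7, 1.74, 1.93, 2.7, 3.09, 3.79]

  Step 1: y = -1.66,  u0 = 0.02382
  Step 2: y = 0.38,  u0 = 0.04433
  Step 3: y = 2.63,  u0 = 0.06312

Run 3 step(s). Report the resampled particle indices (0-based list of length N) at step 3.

step 1: w=[0.1887, 0.3090, 0.3233, 0.1777, 0.0011, 0.0001, 0.0000, 0.0000, 0.0000, 0.0000, 0.0000, 0.0000, 0.0000, 0.0000]  mean=-1.7047  Neff=3.7424  idx=[0, 0, 0, 1, 1, 1, 1, 2, 2, 2, 2, 2, 3, 3]
step 2: w=[0.0001, 0.0001, 0.0001, 0.0037, 0.0037, 0.0037, 0.0037, 0.0133, 0.0133, 0.0133, 0.0133, 0.0133, 0.4591, 0.4591]  mean=-1.1293  Neff=2.3666  idx=[9, 12, 12, 12, 12, 12, 12, 13, 13, 13, 13, 13, 13, 13]
step 3: w=[0.0000, 0.0769, 0.0769, 0.0769, 0.0769, 0.0769, 0.0769, 0.0769, 0.0769, 0.0769, 0.0769, 0.0769, 0.0769, 0.0769]  mean=-1.0800  Neff=13.0006  idx=[1, 2, 3, 4, 5, 6, 7, 8, 9, 10, 11, 12, 12, 13]

resampled_idx = [1, 2, 3, 4, 5, 6, 7, 8, 9, 10, 11, 12, 12, 13]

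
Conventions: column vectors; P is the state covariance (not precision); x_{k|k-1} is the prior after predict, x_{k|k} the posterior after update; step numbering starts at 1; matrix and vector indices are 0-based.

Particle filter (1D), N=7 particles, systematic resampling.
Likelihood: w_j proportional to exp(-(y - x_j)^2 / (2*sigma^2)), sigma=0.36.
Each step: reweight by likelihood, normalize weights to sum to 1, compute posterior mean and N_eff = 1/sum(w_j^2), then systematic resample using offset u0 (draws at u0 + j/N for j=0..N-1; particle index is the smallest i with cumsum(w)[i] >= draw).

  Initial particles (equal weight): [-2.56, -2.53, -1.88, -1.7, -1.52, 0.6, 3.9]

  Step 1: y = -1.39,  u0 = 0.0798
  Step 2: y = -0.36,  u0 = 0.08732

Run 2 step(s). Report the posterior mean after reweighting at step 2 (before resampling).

step 1: w=[0.0025, 0.0033, 0.1946, 0.3392, 0.4604, 0.0000, 0.0000]  mean=-1.6570  Neff=2.7402  idx=[2, 3, 3, 3, 4, 4, 4]
step 2: w=[0.0068, 0.0496, 0.0496, 0.0496, 0.2815, 0.2815, 0.2815]  mean=-1.5492  Neff=4.0800  idx=[2, 4, 4, 5, 5, 6, 6]

post_mean = -1.5492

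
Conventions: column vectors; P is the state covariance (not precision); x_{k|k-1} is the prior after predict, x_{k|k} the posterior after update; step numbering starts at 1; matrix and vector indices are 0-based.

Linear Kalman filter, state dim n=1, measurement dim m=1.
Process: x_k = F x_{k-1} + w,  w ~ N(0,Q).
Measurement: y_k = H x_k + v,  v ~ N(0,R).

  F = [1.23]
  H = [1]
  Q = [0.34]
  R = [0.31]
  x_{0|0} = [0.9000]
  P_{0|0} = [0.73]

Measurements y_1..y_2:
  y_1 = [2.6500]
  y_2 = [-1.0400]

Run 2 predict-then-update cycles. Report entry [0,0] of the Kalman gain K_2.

step 1: x^-=[1.1070]  P^-=[1.4444]  S=[1.7544]  K=[0.8233]  nu=[1.5430]  x^+=[2.3774]  P^+=[0.2552]
step 2: x^-=[2.9241]  P^-=[0.7261]  S=[1.0361]  K=[0.7008]  nu=[-3.9641]  x^+=[0.1460]  P^+=[0.2173]

K[0,0] = 0.7008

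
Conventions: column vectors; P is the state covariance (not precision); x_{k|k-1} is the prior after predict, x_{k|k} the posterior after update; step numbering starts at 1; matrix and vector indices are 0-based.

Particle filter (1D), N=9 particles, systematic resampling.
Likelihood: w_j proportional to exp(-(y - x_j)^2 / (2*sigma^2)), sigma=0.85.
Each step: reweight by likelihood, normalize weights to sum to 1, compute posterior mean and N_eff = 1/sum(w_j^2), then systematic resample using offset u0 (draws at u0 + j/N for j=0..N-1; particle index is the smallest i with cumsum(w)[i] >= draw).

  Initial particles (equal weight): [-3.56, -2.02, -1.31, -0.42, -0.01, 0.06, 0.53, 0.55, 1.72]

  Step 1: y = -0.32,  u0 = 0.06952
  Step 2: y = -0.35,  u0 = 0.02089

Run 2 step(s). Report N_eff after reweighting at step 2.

step 1: w=[0.0001, 0.0286, 0.1072, 0.2099, 0.1977, 0.1912, 0.1282, 0.1252, 0.0119]  mean=-0.1203  Neff=6.0880  idx=[2, 3, 3, 4, 4, 5, 6, 6, 7]
step 2: w=[0.0755, 0.1424, 0.1424, 0.1319, 0.1319, 0.1272, 0.0836, 0.0836, 0.0816]  mean=-0.0800  Neff=8.4858  idx=[0, 1, 2, 2, 3, 4, 5, 6, 7]

N_eff = 8.4858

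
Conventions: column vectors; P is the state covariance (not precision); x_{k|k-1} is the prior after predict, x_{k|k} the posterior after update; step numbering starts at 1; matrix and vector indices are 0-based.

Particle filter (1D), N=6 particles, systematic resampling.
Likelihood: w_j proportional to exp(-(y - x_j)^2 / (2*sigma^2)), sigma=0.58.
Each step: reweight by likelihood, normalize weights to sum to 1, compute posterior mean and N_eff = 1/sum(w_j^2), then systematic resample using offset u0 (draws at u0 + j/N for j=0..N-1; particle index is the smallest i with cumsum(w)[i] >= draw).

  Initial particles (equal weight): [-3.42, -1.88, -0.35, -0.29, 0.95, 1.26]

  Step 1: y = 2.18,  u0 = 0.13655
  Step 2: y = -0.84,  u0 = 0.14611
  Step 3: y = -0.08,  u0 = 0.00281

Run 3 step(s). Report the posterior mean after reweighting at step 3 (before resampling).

post_mean = 1.0279

step 1: w=[0.0000, 0.0000, 0.0002, 0.0003, 0.2707, 0.7289]  mean=1.1753  Neff=1.6543  idx=[4, 5, 5, 5, 5, 5]
step 2: w=[0.5456, 0.0909, 0.0909, 0.0909, 0.0909, 0.0909]  mean=1.0909  Neff=2.9500  idx=[0, 0, 0, 2, 3, 5]
step 3: w=[0.2496, 0.2496, 0.2496, 0.0837, 0.0837, 0.0837]  mean=1.0279  Neff=4.8095  idx=[0, 0, 1, 2, 2, 4]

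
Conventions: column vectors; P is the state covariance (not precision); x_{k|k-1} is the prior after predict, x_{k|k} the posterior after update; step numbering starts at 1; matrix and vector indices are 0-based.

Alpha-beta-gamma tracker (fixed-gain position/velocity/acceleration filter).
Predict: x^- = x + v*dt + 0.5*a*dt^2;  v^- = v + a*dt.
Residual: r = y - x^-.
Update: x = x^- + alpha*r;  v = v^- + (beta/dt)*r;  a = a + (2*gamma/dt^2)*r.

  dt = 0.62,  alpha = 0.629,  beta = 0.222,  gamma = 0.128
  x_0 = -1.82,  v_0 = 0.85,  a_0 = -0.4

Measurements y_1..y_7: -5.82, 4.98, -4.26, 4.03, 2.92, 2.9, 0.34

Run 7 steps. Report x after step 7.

step 1: x_pred=-1.3699  r=-4.4501  x^+=-4.1690  v^+=-0.9914  a^+=-3.3637
step 2: x_pred=-5.4302  r=10.4102  x^+=1.1178  v^+=0.6506  a^+=3.5692
step 3: x_pred=2.2072  r=-6.4672  x^+=-1.8607  v^+=0.5479  a^+=-0.7377
step 4: x_pred=-1.6628  r=5.6928  x^+=1.9180  v^+=2.1289  a^+=3.0535
step 5: x_pred=3.8247  r=-0.9047  x^+=3.2557  v^+=3.6981  a^+=2.4510
step 6: x_pred=6.0195  r=-3.1195  x^+=4.0573  v^+=4.1007  a^+=0.3734
step 7: x_pred=6.6715  r=-6.3315  x^+=2.6890  v^+=2.0651  a^+=-3.8432

x_post = 2.6890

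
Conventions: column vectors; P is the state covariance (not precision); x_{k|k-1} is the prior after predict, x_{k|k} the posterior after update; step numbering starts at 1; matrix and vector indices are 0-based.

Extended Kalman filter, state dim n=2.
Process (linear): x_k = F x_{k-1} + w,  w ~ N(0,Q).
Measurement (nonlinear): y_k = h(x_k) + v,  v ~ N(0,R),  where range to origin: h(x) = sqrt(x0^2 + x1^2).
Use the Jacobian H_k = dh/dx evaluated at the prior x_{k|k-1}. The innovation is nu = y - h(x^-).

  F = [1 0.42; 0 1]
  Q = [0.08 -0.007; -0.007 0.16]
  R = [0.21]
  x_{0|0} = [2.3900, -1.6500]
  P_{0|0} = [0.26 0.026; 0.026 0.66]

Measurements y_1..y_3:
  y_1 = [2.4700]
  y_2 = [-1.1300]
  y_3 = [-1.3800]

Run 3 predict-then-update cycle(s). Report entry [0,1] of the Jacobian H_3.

H_jac[0,1] = 0.2974

step 1: x^-=[1.6970, -1.6500]  P^-=[0.4783 0.2962; 0.2962 0.8200]  H_jac=[0.7170 -0.6971]  S=[0.5583]  K=[0.2444; -0.6436]  nu=[0.1031]  x^+=[1.7222, -1.7163]  P^+=[0.4449 0.3840; 0.3840 0.5888]
step 2: x^-=[1.0013, -1.7163]  P^-=[0.9513 0.6243; 0.6243 0.7488]  H_jac=[0.5039 -0.8638]  S=[0.4668]  K=[-0.1282; -0.7117]  nu=[-3.1171]  x^+=[1.4008, 0.5019]  P^+=[0.9437 0.5817; 0.5817 0.5124]
step 3: x^-=[1.6116, 0.5019]  P^-=[1.6027 0.7899; 0.7899 0.6724]  H_jac=[0.9548 0.2974]  S=[2.1790]  K=[0.8101; 0.4379]  nu=[-3.0680]  x^+=[-0.8736, -0.8415]  P^+=[0.1729 0.0170; 0.0170 0.2546]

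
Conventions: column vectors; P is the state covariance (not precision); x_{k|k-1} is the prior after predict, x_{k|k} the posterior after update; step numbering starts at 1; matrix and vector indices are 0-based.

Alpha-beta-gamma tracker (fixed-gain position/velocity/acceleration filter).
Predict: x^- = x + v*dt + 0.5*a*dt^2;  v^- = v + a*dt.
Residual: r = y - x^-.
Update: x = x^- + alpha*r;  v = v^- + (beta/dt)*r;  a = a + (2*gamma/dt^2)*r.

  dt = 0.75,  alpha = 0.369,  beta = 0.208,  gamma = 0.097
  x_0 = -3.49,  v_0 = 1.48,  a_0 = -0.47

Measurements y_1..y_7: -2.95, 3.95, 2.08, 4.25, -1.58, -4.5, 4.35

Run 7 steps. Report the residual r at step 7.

resid = 5.6774

step 1: x_pred=-2.5122  r=-0.4378  x^+=-2.6737  v^+=1.0061  a^+=-0.6210
step 2: x_pred=-2.0938  r=6.0438  x^+=0.1363  v^+=2.2165  a^+=1.4635
step 3: x_pred=2.2103  r=-0.1303  x^+=2.1622  v^+=3.2779  a^+=1.4185
step 4: x_pred=5.0196  r=-0.7696  x^+=4.7356  v^+=4.1284  a^+=1.1531
step 5: x_pred=8.1562  r=-9.7362  x^+=4.5636  v^+=2.2930  a^+=-2.2048
step 6: x_pred=5.6632  r=-10.1632  x^+=1.9130  v^+=-2.1792  a^+=-5.7100
step 7: x_pred=-1.3274  r=5.6774  x^+=0.7676  v^+=-4.8872  a^+=-3.7520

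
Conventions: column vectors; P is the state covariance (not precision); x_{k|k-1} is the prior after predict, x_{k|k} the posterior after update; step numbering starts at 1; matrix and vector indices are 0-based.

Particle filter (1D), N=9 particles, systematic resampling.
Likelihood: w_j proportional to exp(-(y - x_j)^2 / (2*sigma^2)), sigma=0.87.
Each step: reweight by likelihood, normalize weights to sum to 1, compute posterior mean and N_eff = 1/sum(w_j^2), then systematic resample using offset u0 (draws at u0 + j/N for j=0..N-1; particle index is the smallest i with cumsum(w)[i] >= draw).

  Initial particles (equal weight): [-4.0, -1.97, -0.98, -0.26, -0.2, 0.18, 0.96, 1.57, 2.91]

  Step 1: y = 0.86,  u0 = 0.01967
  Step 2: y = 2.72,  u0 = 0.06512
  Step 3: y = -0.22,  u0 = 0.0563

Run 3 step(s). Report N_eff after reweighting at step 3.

N_eff = 6.4167

step 1: w=[0.0000, 0.0014, 0.0302, 0.1236, 0.1347, 0.2085, 0.2811, 0.2028, 0.0176]  mean=0.5856  Neff=5.0434  idx=[2, 3, 4, 5, 5, 6, 6, 7, 7]
step 2: w=[0.0001, 0.0025, 0.0032, 0.0125, 0.0125, 0.1146, 0.1146, 0.3701, 0.3701]  mean=1.3850  Neff=3.3283  idx=[5, 6, 7, 7, 7, 7, 8, 8, 8]
step 3: w=[0.2430, 0.2430, 0.0734, 0.0734, 0.0734, 0.0734, 0.0734, 0.0734, 0.0734]  mean=1.2735  Neff=6.4167  idx=[0, 0, 1, 1, 2, 3, 5, 6, 8]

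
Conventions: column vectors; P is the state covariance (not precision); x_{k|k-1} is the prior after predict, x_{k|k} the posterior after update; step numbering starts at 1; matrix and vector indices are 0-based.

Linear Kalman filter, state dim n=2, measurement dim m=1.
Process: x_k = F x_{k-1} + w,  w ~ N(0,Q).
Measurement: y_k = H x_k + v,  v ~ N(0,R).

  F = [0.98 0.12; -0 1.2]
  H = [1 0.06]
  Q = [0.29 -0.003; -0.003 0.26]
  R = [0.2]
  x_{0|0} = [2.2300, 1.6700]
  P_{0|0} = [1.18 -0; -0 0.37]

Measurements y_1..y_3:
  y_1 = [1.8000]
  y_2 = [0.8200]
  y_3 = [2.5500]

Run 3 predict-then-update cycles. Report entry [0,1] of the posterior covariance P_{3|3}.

P_post[0,1] = -0.0403

step 1: x^-=[2.3858, 2.0040]  P^-=[1.4286 0.0503; 0.0503 0.7928]  S=[1.6375]  K=[0.8743; 0.0598]  nu=[-0.7060]  x^+=[1.7685, 1.9618]  P^+=[0.1770 -0.0353; -0.0353 0.7870]
step 2: x^-=[1.9686, 2.3542]  P^-=[0.4630 0.0688; 0.0688 1.3932]  S=[0.6763]  K=[0.6907; 0.2254]  nu=[-1.2898]  x^+=[1.0776, 2.0634]  P^+=[0.1403 -0.0364; -0.0364 1.3589]
step 3: x^-=[1.3037, 2.4761]  P^-=[0.4358 0.1498; 0.1498 2.2167]  S=[0.6617]  K=[0.6721; 0.4274]  nu=[1.0977]  x^+=[2.0415, 2.9453]  P^+=[0.1368 -0.0403; -0.0403 2.0959]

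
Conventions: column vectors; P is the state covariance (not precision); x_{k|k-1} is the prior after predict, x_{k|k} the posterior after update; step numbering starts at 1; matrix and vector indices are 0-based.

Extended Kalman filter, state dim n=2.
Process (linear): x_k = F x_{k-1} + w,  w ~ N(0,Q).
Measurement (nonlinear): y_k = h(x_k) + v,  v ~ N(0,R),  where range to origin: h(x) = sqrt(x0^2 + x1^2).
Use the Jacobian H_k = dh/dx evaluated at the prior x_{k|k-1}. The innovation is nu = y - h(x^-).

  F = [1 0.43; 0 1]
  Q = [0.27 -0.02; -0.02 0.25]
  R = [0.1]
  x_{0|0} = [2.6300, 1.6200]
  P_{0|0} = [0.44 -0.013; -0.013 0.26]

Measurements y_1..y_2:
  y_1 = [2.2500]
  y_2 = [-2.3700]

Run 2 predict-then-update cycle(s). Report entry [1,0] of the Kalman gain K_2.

step 1: x^-=[3.3266, 1.6200]  P^-=[0.7469 0.0788; 0.0788 0.5100]  H_jac=[0.8991 0.4378]  S=[0.8635]  K=[0.8176; 0.3406]  nu=[-1.4501]  x^+=[2.1410, 1.1261]  P^+=[0.1697 -0.1617; -0.1617 0.4098]
step 2: x^-=[2.6252, 1.1261]  P^-=[0.3764 -0.0055; -0.0055 0.6598]  H_jac=[0.9190 0.3942]  S=[0.5165]  K=[0.6656; 0.4939]  nu=[-5.2265]  x^+=[-0.8535, -1.4552]  P^+=[0.1476 -0.1752; -0.1752 0.5338]

K[1,0] = 0.4939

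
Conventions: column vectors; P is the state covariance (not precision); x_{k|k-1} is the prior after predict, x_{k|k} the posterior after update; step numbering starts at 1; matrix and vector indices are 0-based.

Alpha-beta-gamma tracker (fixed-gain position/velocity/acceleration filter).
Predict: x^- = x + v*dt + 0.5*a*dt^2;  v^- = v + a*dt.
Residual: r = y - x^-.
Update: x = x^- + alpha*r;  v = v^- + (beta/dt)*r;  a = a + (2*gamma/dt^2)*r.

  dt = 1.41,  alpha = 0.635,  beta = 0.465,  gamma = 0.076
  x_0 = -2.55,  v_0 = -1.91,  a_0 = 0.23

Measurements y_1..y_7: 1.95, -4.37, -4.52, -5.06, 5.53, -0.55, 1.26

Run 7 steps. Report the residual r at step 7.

resid = -4.0245

step 1: x_pred=-5.0145  r=6.9645  x^+=-0.5920  v^+=0.7111  a^+=0.7625
step 2: x_pred=1.1685  r=-5.5385  x^+=-2.3484  v^+=-0.0404  a^+=0.3390
step 3: x_pred=-2.0683  r=-2.4517  x^+=-3.6251  v^+=-0.3709  a^+=0.1516
step 4: x_pred=-3.9974  r=-1.0626  x^+=-4.6722  v^+=-0.5076  a^+=0.0703
step 5: x_pred=-5.3179  r=10.8479  x^+=1.5705  v^+=3.1691  a^+=0.8997
step 6: x_pred=6.9333  r=-7.4833  x^+=2.1814  v^+=1.9698  a^+=0.3276
step 7: x_pred=5.2845  r=-4.0245  x^+=2.7289  v^+=1.1045  a^+=0.0199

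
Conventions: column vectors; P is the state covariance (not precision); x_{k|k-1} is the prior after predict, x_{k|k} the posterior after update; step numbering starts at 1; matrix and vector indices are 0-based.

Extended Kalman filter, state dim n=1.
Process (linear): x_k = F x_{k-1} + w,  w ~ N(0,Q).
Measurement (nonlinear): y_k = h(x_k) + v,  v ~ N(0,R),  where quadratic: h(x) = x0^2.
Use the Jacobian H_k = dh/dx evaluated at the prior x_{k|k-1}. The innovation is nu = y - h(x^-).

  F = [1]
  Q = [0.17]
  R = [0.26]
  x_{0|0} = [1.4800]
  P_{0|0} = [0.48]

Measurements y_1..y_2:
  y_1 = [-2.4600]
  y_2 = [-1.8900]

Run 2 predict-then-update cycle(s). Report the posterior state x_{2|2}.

x_post = [0.0423]

step 1: x^-=[1.4800]  P^-=[0.6500]  H_jac=[2.9600]  S=[5.9550]  K=[0.3231]  nu=[-4.6504]  x^+=[-0.0225]  P^+=[0.0284]
step 2: x^-=[-0.0225]  P^-=[0.1984]  H_jac=[-0.0450]  S=[0.2604]  K=[-0.0343]  nu=[-1.8905]  x^+=[0.0423]  P^+=[0.1981]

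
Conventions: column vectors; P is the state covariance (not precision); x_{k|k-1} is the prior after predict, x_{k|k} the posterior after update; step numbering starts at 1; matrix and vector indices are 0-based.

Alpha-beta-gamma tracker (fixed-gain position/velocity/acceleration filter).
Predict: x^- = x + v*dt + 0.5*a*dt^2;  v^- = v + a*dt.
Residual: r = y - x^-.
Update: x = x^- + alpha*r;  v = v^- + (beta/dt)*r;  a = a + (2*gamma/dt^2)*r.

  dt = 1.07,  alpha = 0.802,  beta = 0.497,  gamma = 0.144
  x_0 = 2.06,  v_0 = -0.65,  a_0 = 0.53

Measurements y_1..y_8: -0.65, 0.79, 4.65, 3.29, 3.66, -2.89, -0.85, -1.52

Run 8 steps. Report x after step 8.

step 1: x_pred=1.6679  r=-2.3179  x^+=-0.1911  v^+=-1.1595  a^+=-0.0531
step 2: x_pred=-1.4621  r=2.2521  x^+=0.3441  v^+=-0.1702  a^+=0.5135
step 3: x_pred=0.4559  r=4.1941  x^+=3.8196  v^+=2.3273  a^+=1.5685
step 4: x_pred=7.2076  r=-3.9176  x^+=4.0657  v^+=2.1859  a^+=0.5830
step 5: x_pred=6.7383  r=-3.0783  x^+=4.2695  v^+=1.3799  a^+=-0.1913
step 6: x_pred=5.6364  r=-8.5264  x^+=-1.2018  v^+=-2.7853  a^+=-2.3362
step 7: x_pred=-5.5194  r=4.6694  x^+=-1.7745  v^+=-3.1161  a^+=-1.1616
step 8: x_pred=-5.7738  r=4.2538  x^+=-2.3622  v^+=-2.3832  a^+=-0.0916

x_post = -2.3622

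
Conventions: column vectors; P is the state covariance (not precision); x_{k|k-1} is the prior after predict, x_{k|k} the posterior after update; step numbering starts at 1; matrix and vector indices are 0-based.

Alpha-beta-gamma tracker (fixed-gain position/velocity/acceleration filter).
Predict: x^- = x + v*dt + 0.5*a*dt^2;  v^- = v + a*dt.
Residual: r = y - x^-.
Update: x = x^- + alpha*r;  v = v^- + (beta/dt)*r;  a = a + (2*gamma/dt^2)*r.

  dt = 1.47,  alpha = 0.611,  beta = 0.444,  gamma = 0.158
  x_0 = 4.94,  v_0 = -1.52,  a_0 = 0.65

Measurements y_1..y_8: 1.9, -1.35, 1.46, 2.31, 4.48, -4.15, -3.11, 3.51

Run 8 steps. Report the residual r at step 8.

resid = 10.9772

step 1: x_pred=3.4079  r=-1.5079  x^+=2.4866  v^+=-1.0199  a^+=0.4295
step 2: x_pred=1.4513  r=-2.8013  x^+=-0.2603  v^+=-1.2347  a^+=0.0198
step 3: x_pred=-2.0539  r=3.5139  x^+=0.0931  v^+=-0.1442  a^+=0.5337
step 4: x_pred=0.4578  r=1.8522  x^+=1.5895  v^+=1.1998  a^+=0.8046
step 5: x_pred=4.2224  r=0.2576  x^+=4.3798  v^+=2.4603  a^+=0.8422
step 6: x_pred=8.9064  r=-13.0564  x^+=0.9289  v^+=-0.2452  a^+=-1.0671
step 7: x_pred=-0.5845  r=-2.5255  x^+=-2.1276  v^+=-2.5767  a^+=-1.4364
step 8: x_pred=-7.4672  r=10.9772  x^+=-0.7601  v^+=-1.3726  a^+=0.1689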